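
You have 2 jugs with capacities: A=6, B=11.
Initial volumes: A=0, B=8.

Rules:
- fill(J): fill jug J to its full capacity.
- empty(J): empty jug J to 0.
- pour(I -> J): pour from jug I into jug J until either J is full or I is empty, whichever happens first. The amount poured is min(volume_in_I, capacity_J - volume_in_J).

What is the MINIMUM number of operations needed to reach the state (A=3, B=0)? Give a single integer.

BFS from (A=0, B=8). One shortest path:
  1. fill(A) -> (A=6 B=8)
  2. pour(A -> B) -> (A=3 B=11)
  3. empty(B) -> (A=3 B=0)
Reached target in 3 moves.

Answer: 3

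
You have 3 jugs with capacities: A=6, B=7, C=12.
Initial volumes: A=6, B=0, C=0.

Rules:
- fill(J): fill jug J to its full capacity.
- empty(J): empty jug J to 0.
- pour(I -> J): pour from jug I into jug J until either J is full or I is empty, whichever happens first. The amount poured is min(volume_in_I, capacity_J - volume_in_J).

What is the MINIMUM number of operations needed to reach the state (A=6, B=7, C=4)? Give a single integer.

Answer: 6

Derivation:
BFS from (A=6, B=0, C=0). One shortest path:
  1. fill(C) -> (A=6 B=0 C=12)
  2. pour(A -> B) -> (A=0 B=6 C=12)
  3. fill(A) -> (A=6 B=6 C=12)
  4. pour(C -> B) -> (A=6 B=7 C=11)
  5. empty(B) -> (A=6 B=0 C=11)
  6. pour(C -> B) -> (A=6 B=7 C=4)
Reached target in 6 moves.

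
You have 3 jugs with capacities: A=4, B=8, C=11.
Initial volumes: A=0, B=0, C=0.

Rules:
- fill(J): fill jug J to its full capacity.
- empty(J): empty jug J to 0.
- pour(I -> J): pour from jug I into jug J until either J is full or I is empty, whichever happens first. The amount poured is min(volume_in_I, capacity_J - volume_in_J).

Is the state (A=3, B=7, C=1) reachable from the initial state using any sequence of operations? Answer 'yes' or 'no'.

BFS explored all 330 reachable states.
Reachable set includes: (0,0,0), (0,0,1), (0,0,2), (0,0,3), (0,0,4), (0,0,5), (0,0,6), (0,0,7), (0,0,8), (0,0,9), (0,0,10), (0,0,11) ...
Target (A=3, B=7, C=1) not in reachable set → no.

Answer: no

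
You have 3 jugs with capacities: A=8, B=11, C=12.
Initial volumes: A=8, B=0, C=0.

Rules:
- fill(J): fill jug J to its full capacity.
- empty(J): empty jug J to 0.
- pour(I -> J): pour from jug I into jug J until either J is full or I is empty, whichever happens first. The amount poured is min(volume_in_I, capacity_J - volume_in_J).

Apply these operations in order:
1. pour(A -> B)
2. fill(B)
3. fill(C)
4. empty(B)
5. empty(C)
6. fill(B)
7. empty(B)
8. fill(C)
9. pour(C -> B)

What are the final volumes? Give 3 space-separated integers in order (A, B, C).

Step 1: pour(A -> B) -> (A=0 B=8 C=0)
Step 2: fill(B) -> (A=0 B=11 C=0)
Step 3: fill(C) -> (A=0 B=11 C=12)
Step 4: empty(B) -> (A=0 B=0 C=12)
Step 5: empty(C) -> (A=0 B=0 C=0)
Step 6: fill(B) -> (A=0 B=11 C=0)
Step 7: empty(B) -> (A=0 B=0 C=0)
Step 8: fill(C) -> (A=0 B=0 C=12)
Step 9: pour(C -> B) -> (A=0 B=11 C=1)

Answer: 0 11 1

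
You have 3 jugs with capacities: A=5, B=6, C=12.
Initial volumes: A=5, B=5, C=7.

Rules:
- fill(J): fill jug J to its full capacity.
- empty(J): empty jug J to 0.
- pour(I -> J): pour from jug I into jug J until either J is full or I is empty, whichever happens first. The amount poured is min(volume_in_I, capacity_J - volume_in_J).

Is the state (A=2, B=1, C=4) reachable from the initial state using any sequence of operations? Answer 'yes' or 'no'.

BFS explored all 326 reachable states.
Reachable set includes: (0,0,0), (0,0,1), (0,0,2), (0,0,3), (0,0,4), (0,0,5), (0,0,6), (0,0,7), (0,0,8), (0,0,9), (0,0,10), (0,0,11) ...
Target (A=2, B=1, C=4) not in reachable set → no.

Answer: no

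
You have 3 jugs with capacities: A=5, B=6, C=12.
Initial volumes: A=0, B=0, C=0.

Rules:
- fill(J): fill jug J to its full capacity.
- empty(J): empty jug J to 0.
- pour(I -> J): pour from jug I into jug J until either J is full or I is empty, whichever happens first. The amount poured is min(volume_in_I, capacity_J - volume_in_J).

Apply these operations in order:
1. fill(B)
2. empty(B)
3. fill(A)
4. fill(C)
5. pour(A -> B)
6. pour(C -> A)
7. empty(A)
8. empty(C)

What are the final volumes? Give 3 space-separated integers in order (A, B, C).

Answer: 0 5 0

Derivation:
Step 1: fill(B) -> (A=0 B=6 C=0)
Step 2: empty(B) -> (A=0 B=0 C=0)
Step 3: fill(A) -> (A=5 B=0 C=0)
Step 4: fill(C) -> (A=5 B=0 C=12)
Step 5: pour(A -> B) -> (A=0 B=5 C=12)
Step 6: pour(C -> A) -> (A=5 B=5 C=7)
Step 7: empty(A) -> (A=0 B=5 C=7)
Step 8: empty(C) -> (A=0 B=5 C=0)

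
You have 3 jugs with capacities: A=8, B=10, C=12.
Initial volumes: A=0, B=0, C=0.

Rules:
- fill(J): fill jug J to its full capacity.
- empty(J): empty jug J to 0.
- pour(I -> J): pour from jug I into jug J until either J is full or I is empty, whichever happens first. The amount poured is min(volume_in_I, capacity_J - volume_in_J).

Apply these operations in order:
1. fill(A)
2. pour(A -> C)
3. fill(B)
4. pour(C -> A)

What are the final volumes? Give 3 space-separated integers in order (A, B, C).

Answer: 8 10 0

Derivation:
Step 1: fill(A) -> (A=8 B=0 C=0)
Step 2: pour(A -> C) -> (A=0 B=0 C=8)
Step 3: fill(B) -> (A=0 B=10 C=8)
Step 4: pour(C -> A) -> (A=8 B=10 C=0)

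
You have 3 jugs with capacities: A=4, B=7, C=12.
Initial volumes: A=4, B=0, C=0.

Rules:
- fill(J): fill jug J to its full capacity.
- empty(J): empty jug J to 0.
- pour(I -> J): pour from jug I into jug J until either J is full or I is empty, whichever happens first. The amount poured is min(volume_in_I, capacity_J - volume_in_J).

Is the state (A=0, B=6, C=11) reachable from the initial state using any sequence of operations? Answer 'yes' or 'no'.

Answer: yes

Derivation:
BFS from (A=4, B=0, C=0):
  1. empty(A) -> (A=0 B=0 C=0)
  2. fill(B) -> (A=0 B=7 C=0)
  3. pour(B -> A) -> (A=4 B=3 C=0)
  4. empty(A) -> (A=0 B=3 C=0)
  5. pour(B -> A) -> (A=3 B=0 C=0)
  6. fill(B) -> (A=3 B=7 C=0)
  7. pour(B -> C) -> (A=3 B=0 C=7)
  8. fill(B) -> (A=3 B=7 C=7)
  9. pour(B -> A) -> (A=4 B=6 C=7)
  10. pour(A -> C) -> (A=0 B=6 C=11)
Target reached → yes.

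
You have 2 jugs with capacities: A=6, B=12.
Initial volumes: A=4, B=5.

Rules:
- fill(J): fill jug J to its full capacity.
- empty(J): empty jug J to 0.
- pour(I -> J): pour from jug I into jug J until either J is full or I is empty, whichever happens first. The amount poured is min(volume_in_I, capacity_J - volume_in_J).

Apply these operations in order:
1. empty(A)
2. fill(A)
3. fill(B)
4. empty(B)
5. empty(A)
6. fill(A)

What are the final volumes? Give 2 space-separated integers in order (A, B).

Step 1: empty(A) -> (A=0 B=5)
Step 2: fill(A) -> (A=6 B=5)
Step 3: fill(B) -> (A=6 B=12)
Step 4: empty(B) -> (A=6 B=0)
Step 5: empty(A) -> (A=0 B=0)
Step 6: fill(A) -> (A=6 B=0)

Answer: 6 0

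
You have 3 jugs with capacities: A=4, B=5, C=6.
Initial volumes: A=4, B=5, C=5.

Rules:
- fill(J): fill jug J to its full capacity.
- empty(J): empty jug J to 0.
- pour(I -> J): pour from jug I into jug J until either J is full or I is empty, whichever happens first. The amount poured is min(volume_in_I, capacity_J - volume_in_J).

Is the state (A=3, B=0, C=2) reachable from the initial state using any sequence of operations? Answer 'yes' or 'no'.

Answer: yes

Derivation:
BFS from (A=4, B=5, C=5):
  1. empty(A) -> (A=0 B=5 C=5)
  2. pour(B -> A) -> (A=4 B=1 C=5)
  3. pour(A -> C) -> (A=3 B=1 C=6)
  4. pour(C -> B) -> (A=3 B=5 C=2)
  5. empty(B) -> (A=3 B=0 C=2)
Target reached → yes.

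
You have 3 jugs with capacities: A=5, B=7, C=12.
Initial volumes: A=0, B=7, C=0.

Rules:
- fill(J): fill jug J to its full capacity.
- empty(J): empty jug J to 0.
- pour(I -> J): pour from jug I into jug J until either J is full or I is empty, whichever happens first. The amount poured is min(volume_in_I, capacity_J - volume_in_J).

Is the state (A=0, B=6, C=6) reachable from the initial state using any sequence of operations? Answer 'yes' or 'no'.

BFS from (A=0, B=7, C=0):
  1. fill(A) -> (A=5 B=7 C=0)
  2. pour(A -> C) -> (A=0 B=7 C=5)
  3. pour(B -> A) -> (A=5 B=2 C=5)
  4. pour(A -> C) -> (A=0 B=2 C=10)
  5. pour(B -> A) -> (A=2 B=0 C=10)
  6. pour(C -> B) -> (A=2 B=7 C=3)
  7. pour(B -> A) -> (A=5 B=4 C=3)
  8. pour(A -> C) -> (A=0 B=4 C=8)
  9. pour(B -> A) -> (A=4 B=0 C=8)
  10. pour(C -> B) -> (A=4 B=7 C=1)
  11. pour(B -> A) -> (A=5 B=6 C=1)
  12. pour(A -> C) -> (A=0 B=6 C=6)
Target reached → yes.

Answer: yes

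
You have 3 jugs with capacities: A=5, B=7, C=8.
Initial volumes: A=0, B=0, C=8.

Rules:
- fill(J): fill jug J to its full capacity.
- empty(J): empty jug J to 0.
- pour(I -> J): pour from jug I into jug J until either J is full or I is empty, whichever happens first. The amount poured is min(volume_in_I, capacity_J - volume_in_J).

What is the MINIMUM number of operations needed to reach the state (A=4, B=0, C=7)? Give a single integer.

BFS from (A=0, B=0, C=8). One shortest path:
  1. pour(C -> A) -> (A=5 B=0 C=3)
  2. empty(A) -> (A=0 B=0 C=3)
  3. pour(C -> A) -> (A=3 B=0 C=0)
  4. fill(C) -> (A=3 B=0 C=8)
  5. pour(C -> B) -> (A=3 B=7 C=1)
  6. pour(C -> A) -> (A=4 B=7 C=0)
  7. pour(B -> C) -> (A=4 B=0 C=7)
Reached target in 7 moves.

Answer: 7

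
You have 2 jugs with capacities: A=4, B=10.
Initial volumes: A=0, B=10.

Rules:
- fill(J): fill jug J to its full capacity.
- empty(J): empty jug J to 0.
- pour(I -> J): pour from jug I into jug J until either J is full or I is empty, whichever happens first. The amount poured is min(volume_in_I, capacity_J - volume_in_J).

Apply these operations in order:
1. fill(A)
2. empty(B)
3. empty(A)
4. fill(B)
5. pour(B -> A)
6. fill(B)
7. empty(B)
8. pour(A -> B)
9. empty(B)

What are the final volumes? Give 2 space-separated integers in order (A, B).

Answer: 0 0

Derivation:
Step 1: fill(A) -> (A=4 B=10)
Step 2: empty(B) -> (A=4 B=0)
Step 3: empty(A) -> (A=0 B=0)
Step 4: fill(B) -> (A=0 B=10)
Step 5: pour(B -> A) -> (A=4 B=6)
Step 6: fill(B) -> (A=4 B=10)
Step 7: empty(B) -> (A=4 B=0)
Step 8: pour(A -> B) -> (A=0 B=4)
Step 9: empty(B) -> (A=0 B=0)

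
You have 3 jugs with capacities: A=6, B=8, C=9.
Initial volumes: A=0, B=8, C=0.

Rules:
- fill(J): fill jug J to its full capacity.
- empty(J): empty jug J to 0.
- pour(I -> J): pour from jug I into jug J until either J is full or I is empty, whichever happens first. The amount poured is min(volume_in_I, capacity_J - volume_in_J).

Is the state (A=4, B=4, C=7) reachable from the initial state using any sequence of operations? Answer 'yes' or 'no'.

Answer: no

Derivation:
BFS explored all 350 reachable states.
Reachable set includes: (0,0,0), (0,0,1), (0,0,2), (0,0,3), (0,0,4), (0,0,5), (0,0,6), (0,0,7), (0,0,8), (0,0,9), (0,1,0), (0,1,1) ...
Target (A=4, B=4, C=7) not in reachable set → no.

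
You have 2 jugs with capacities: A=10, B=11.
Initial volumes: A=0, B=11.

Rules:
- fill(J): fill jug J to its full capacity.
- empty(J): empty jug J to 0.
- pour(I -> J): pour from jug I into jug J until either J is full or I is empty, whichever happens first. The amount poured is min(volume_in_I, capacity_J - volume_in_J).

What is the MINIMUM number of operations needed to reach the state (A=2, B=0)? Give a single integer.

BFS from (A=0, B=11). One shortest path:
  1. pour(B -> A) -> (A=10 B=1)
  2. empty(A) -> (A=0 B=1)
  3. pour(B -> A) -> (A=1 B=0)
  4. fill(B) -> (A=1 B=11)
  5. pour(B -> A) -> (A=10 B=2)
  6. empty(A) -> (A=0 B=2)
  7. pour(B -> A) -> (A=2 B=0)
Reached target in 7 moves.

Answer: 7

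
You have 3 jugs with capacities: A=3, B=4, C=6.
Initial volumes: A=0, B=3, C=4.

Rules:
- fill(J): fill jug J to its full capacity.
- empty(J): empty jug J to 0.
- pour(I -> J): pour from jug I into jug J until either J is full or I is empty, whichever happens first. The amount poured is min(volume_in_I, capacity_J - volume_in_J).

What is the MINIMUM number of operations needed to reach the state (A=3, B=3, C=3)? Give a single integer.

BFS from (A=0, B=3, C=4). One shortest path:
  1. fill(C) -> (A=0 B=3 C=6)
  2. pour(C -> A) -> (A=3 B=3 C=3)
Reached target in 2 moves.

Answer: 2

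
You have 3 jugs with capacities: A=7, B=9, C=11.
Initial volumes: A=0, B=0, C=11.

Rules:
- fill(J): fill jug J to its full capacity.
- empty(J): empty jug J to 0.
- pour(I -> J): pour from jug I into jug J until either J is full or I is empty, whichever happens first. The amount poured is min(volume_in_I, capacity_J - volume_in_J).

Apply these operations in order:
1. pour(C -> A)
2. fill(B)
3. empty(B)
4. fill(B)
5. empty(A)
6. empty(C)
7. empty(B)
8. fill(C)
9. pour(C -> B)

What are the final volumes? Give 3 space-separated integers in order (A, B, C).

Step 1: pour(C -> A) -> (A=7 B=0 C=4)
Step 2: fill(B) -> (A=7 B=9 C=4)
Step 3: empty(B) -> (A=7 B=0 C=4)
Step 4: fill(B) -> (A=7 B=9 C=4)
Step 5: empty(A) -> (A=0 B=9 C=4)
Step 6: empty(C) -> (A=0 B=9 C=0)
Step 7: empty(B) -> (A=0 B=0 C=0)
Step 8: fill(C) -> (A=0 B=0 C=11)
Step 9: pour(C -> B) -> (A=0 B=9 C=2)

Answer: 0 9 2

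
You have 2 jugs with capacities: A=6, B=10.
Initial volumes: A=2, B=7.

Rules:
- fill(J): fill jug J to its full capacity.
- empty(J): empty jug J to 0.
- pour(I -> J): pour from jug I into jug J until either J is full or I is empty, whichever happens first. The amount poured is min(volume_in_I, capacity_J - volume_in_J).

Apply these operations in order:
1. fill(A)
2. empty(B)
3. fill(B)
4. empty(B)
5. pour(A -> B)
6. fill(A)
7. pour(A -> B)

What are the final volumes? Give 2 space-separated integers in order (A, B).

Answer: 2 10

Derivation:
Step 1: fill(A) -> (A=6 B=7)
Step 2: empty(B) -> (A=6 B=0)
Step 3: fill(B) -> (A=6 B=10)
Step 4: empty(B) -> (A=6 B=0)
Step 5: pour(A -> B) -> (A=0 B=6)
Step 6: fill(A) -> (A=6 B=6)
Step 7: pour(A -> B) -> (A=2 B=10)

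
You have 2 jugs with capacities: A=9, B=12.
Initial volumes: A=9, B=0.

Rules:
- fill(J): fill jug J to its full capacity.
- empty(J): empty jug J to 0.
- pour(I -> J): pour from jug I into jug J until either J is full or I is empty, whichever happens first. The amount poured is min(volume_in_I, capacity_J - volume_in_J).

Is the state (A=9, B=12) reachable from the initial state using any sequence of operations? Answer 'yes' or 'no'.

BFS from (A=9, B=0):
  1. fill(B) -> (A=9 B=12)
Target reached → yes.

Answer: yes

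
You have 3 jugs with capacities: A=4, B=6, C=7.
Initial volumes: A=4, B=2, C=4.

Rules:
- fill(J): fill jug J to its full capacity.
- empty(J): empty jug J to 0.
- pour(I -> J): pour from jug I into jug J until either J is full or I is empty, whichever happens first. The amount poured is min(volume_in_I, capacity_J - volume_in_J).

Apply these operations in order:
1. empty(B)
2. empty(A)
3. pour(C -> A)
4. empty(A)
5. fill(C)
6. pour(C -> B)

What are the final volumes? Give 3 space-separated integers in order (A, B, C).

Answer: 0 6 1

Derivation:
Step 1: empty(B) -> (A=4 B=0 C=4)
Step 2: empty(A) -> (A=0 B=0 C=4)
Step 3: pour(C -> A) -> (A=4 B=0 C=0)
Step 4: empty(A) -> (A=0 B=0 C=0)
Step 5: fill(C) -> (A=0 B=0 C=7)
Step 6: pour(C -> B) -> (A=0 B=6 C=1)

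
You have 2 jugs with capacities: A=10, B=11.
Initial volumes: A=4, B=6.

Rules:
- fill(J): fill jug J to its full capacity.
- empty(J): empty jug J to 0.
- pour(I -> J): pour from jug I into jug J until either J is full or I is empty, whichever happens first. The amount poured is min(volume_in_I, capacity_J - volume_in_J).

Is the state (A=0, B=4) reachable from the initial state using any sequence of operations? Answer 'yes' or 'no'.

Answer: yes

Derivation:
BFS from (A=4, B=6):
  1. empty(B) -> (A=4 B=0)
  2. pour(A -> B) -> (A=0 B=4)
Target reached → yes.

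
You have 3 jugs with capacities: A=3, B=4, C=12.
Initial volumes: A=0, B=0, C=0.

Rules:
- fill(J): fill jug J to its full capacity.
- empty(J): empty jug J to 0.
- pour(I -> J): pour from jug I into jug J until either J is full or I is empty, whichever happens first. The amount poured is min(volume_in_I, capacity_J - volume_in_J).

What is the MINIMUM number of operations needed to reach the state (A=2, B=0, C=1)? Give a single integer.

BFS from (A=0, B=0, C=0). One shortest path:
  1. fill(A) -> (A=3 B=0 C=0)
  2. fill(B) -> (A=3 B=4 C=0)
  3. pour(B -> C) -> (A=3 B=0 C=4)
  4. pour(A -> B) -> (A=0 B=3 C=4)
  5. pour(C -> A) -> (A=3 B=3 C=1)
  6. pour(A -> B) -> (A=2 B=4 C=1)
  7. empty(B) -> (A=2 B=0 C=1)
Reached target in 7 moves.

Answer: 7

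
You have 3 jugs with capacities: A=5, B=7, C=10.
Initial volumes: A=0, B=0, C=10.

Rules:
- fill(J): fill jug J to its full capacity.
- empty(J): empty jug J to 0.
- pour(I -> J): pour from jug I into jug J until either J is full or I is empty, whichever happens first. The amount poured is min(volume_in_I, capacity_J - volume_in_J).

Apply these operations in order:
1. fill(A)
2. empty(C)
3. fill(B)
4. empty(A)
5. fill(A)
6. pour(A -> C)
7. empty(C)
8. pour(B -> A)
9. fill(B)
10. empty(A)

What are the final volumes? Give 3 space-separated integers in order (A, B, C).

Answer: 0 7 0

Derivation:
Step 1: fill(A) -> (A=5 B=0 C=10)
Step 2: empty(C) -> (A=5 B=0 C=0)
Step 3: fill(B) -> (A=5 B=7 C=0)
Step 4: empty(A) -> (A=0 B=7 C=0)
Step 5: fill(A) -> (A=5 B=7 C=0)
Step 6: pour(A -> C) -> (A=0 B=7 C=5)
Step 7: empty(C) -> (A=0 B=7 C=0)
Step 8: pour(B -> A) -> (A=5 B=2 C=0)
Step 9: fill(B) -> (A=5 B=7 C=0)
Step 10: empty(A) -> (A=0 B=7 C=0)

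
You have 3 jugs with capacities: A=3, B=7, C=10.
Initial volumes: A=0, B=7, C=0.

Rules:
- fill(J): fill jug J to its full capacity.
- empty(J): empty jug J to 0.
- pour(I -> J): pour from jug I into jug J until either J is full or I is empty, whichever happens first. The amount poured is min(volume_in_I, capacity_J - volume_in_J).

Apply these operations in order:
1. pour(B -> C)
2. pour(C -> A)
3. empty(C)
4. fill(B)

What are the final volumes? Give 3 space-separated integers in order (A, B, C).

Step 1: pour(B -> C) -> (A=0 B=0 C=7)
Step 2: pour(C -> A) -> (A=3 B=0 C=4)
Step 3: empty(C) -> (A=3 B=0 C=0)
Step 4: fill(B) -> (A=3 B=7 C=0)

Answer: 3 7 0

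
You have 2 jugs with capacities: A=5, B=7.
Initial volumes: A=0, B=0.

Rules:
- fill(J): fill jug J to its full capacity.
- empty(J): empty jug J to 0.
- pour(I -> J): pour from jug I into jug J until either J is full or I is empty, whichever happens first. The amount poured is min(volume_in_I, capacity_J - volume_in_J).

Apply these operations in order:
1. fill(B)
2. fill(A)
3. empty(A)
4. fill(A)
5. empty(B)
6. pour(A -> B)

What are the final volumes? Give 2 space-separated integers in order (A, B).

Answer: 0 5

Derivation:
Step 1: fill(B) -> (A=0 B=7)
Step 2: fill(A) -> (A=5 B=7)
Step 3: empty(A) -> (A=0 B=7)
Step 4: fill(A) -> (A=5 B=7)
Step 5: empty(B) -> (A=5 B=0)
Step 6: pour(A -> B) -> (A=0 B=5)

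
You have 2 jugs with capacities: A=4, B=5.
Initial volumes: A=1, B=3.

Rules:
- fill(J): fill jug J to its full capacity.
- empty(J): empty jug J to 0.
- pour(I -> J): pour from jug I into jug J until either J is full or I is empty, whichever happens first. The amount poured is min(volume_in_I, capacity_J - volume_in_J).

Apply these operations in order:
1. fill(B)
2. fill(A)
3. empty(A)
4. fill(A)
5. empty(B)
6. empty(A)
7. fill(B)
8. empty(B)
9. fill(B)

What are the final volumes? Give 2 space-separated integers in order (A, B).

Step 1: fill(B) -> (A=1 B=5)
Step 2: fill(A) -> (A=4 B=5)
Step 3: empty(A) -> (A=0 B=5)
Step 4: fill(A) -> (A=4 B=5)
Step 5: empty(B) -> (A=4 B=0)
Step 6: empty(A) -> (A=0 B=0)
Step 7: fill(B) -> (A=0 B=5)
Step 8: empty(B) -> (A=0 B=0)
Step 9: fill(B) -> (A=0 B=5)

Answer: 0 5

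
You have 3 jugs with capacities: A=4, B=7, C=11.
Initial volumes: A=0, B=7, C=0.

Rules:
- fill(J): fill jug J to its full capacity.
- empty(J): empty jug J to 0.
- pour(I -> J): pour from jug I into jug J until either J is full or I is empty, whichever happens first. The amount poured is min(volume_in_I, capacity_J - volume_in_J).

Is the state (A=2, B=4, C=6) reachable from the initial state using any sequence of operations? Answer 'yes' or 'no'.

BFS explored all 300 reachable states.
Reachable set includes: (0,0,0), (0,0,1), (0,0,2), (0,0,3), (0,0,4), (0,0,5), (0,0,6), (0,0,7), (0,0,8), (0,0,9), (0,0,10), (0,0,11) ...
Target (A=2, B=4, C=6) not in reachable set → no.

Answer: no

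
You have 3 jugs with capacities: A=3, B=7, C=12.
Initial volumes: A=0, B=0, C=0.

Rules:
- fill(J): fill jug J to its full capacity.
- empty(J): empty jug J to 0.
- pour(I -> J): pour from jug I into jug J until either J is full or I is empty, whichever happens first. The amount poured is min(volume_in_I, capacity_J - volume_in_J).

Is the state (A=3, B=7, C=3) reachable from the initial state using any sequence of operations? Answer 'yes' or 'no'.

Answer: yes

Derivation:
BFS from (A=0, B=0, C=0):
  1. fill(A) -> (A=3 B=0 C=0)
  2. fill(B) -> (A=3 B=7 C=0)
  3. pour(A -> C) -> (A=0 B=7 C=3)
  4. fill(A) -> (A=3 B=7 C=3)
Target reached → yes.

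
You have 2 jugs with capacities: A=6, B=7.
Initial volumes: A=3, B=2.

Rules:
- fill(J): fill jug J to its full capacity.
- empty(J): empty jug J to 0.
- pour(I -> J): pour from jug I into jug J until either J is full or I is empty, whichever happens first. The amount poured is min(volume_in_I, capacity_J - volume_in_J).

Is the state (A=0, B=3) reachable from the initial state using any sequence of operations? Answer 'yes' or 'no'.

Answer: yes

Derivation:
BFS from (A=3, B=2):
  1. empty(B) -> (A=3 B=0)
  2. pour(A -> B) -> (A=0 B=3)
Target reached → yes.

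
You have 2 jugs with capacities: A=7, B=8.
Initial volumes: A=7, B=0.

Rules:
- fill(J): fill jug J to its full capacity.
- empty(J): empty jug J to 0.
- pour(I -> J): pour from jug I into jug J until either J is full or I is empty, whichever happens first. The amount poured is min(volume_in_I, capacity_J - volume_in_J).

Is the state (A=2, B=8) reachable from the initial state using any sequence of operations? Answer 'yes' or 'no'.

Answer: yes

Derivation:
BFS from (A=7, B=0):
  1. empty(A) -> (A=0 B=0)
  2. fill(B) -> (A=0 B=8)
  3. pour(B -> A) -> (A=7 B=1)
  4. empty(A) -> (A=0 B=1)
  5. pour(B -> A) -> (A=1 B=0)
  6. fill(B) -> (A=1 B=8)
  7. pour(B -> A) -> (A=7 B=2)
  8. empty(A) -> (A=0 B=2)
  9. pour(B -> A) -> (A=2 B=0)
  10. fill(B) -> (A=2 B=8)
Target reached → yes.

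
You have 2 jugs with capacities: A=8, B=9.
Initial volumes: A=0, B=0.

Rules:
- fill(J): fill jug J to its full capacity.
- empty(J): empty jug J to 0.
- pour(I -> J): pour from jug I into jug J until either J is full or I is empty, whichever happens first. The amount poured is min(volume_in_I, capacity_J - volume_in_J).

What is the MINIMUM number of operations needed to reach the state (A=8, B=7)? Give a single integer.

Answer: 7

Derivation:
BFS from (A=0, B=0). One shortest path:
  1. fill(A) -> (A=8 B=0)
  2. pour(A -> B) -> (A=0 B=8)
  3. fill(A) -> (A=8 B=8)
  4. pour(A -> B) -> (A=7 B=9)
  5. empty(B) -> (A=7 B=0)
  6. pour(A -> B) -> (A=0 B=7)
  7. fill(A) -> (A=8 B=7)
Reached target in 7 moves.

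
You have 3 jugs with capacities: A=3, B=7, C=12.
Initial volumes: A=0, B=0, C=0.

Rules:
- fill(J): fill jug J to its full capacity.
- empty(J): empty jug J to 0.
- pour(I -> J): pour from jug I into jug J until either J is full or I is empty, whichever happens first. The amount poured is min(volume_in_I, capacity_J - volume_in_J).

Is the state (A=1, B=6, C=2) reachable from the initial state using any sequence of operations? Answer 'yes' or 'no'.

BFS explored all 284 reachable states.
Reachable set includes: (0,0,0), (0,0,1), (0,0,2), (0,0,3), (0,0,4), (0,0,5), (0,0,6), (0,0,7), (0,0,8), (0,0,9), (0,0,10), (0,0,11) ...
Target (A=1, B=6, C=2) not in reachable set → no.

Answer: no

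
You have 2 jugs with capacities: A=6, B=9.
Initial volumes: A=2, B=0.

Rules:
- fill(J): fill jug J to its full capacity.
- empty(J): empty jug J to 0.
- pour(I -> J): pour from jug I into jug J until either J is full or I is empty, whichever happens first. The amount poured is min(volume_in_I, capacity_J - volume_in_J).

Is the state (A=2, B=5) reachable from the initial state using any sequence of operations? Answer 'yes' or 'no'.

Answer: no

Derivation:
BFS explored all 20 reachable states.
Reachable set includes: (0,0), (0,2), (0,3), (0,5), (0,6), (0,8), (0,9), (2,0), (2,9), (3,0), (3,9), (5,0) ...
Target (A=2, B=5) not in reachable set → no.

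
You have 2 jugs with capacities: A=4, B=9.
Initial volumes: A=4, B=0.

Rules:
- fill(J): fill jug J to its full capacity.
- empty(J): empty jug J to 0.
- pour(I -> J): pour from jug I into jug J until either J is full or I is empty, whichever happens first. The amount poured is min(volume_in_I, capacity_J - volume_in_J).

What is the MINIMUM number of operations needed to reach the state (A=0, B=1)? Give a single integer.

Answer: 6

Derivation:
BFS from (A=4, B=0). One shortest path:
  1. empty(A) -> (A=0 B=0)
  2. fill(B) -> (A=0 B=9)
  3. pour(B -> A) -> (A=4 B=5)
  4. empty(A) -> (A=0 B=5)
  5. pour(B -> A) -> (A=4 B=1)
  6. empty(A) -> (A=0 B=1)
Reached target in 6 moves.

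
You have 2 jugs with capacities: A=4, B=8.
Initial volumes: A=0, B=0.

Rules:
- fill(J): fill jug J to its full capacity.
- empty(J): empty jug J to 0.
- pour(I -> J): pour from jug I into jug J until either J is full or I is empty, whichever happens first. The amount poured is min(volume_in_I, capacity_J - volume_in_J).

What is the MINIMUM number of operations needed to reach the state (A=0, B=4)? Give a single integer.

BFS from (A=0, B=0). One shortest path:
  1. fill(A) -> (A=4 B=0)
  2. pour(A -> B) -> (A=0 B=4)
Reached target in 2 moves.

Answer: 2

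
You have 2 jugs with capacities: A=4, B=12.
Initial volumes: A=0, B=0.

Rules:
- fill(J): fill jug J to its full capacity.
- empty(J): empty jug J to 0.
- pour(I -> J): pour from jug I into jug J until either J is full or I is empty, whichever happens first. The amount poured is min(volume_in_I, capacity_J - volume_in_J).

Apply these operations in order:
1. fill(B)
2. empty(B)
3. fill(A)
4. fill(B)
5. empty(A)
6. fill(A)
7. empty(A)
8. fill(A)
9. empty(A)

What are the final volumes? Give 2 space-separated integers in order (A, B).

Step 1: fill(B) -> (A=0 B=12)
Step 2: empty(B) -> (A=0 B=0)
Step 3: fill(A) -> (A=4 B=0)
Step 4: fill(B) -> (A=4 B=12)
Step 5: empty(A) -> (A=0 B=12)
Step 6: fill(A) -> (A=4 B=12)
Step 7: empty(A) -> (A=0 B=12)
Step 8: fill(A) -> (A=4 B=12)
Step 9: empty(A) -> (A=0 B=12)

Answer: 0 12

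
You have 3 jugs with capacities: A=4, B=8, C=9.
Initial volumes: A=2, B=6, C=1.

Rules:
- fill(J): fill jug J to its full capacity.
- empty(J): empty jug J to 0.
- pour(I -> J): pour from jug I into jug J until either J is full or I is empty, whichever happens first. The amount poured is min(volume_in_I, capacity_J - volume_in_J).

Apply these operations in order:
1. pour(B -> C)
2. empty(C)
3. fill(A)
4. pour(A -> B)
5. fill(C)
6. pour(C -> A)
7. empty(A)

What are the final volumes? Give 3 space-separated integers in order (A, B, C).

Answer: 0 4 5

Derivation:
Step 1: pour(B -> C) -> (A=2 B=0 C=7)
Step 2: empty(C) -> (A=2 B=0 C=0)
Step 3: fill(A) -> (A=4 B=0 C=0)
Step 4: pour(A -> B) -> (A=0 B=4 C=0)
Step 5: fill(C) -> (A=0 B=4 C=9)
Step 6: pour(C -> A) -> (A=4 B=4 C=5)
Step 7: empty(A) -> (A=0 B=4 C=5)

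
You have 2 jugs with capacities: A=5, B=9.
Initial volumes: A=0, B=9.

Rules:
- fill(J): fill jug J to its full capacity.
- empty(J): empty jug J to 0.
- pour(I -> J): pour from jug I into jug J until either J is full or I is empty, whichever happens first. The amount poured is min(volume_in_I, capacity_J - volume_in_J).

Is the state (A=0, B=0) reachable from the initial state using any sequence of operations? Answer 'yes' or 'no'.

Answer: yes

Derivation:
BFS from (A=0, B=9):
  1. empty(B) -> (A=0 B=0)
Target reached → yes.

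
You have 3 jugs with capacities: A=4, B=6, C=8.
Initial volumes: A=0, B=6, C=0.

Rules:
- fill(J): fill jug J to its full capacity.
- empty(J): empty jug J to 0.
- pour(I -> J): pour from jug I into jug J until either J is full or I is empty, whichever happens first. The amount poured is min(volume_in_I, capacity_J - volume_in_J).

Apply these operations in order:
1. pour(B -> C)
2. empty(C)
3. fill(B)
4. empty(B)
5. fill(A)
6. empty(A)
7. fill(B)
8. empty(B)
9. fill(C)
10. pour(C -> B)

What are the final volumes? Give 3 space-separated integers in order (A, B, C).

Step 1: pour(B -> C) -> (A=0 B=0 C=6)
Step 2: empty(C) -> (A=0 B=0 C=0)
Step 3: fill(B) -> (A=0 B=6 C=0)
Step 4: empty(B) -> (A=0 B=0 C=0)
Step 5: fill(A) -> (A=4 B=0 C=0)
Step 6: empty(A) -> (A=0 B=0 C=0)
Step 7: fill(B) -> (A=0 B=6 C=0)
Step 8: empty(B) -> (A=0 B=0 C=0)
Step 9: fill(C) -> (A=0 B=0 C=8)
Step 10: pour(C -> B) -> (A=0 B=6 C=2)

Answer: 0 6 2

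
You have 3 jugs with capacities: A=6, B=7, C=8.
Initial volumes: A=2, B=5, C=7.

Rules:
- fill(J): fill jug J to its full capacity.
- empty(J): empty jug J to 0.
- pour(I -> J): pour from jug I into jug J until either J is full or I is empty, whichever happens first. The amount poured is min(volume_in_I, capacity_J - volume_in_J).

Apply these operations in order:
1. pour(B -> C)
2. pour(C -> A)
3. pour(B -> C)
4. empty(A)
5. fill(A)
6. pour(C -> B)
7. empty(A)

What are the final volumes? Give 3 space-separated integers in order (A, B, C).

Answer: 0 7 1

Derivation:
Step 1: pour(B -> C) -> (A=2 B=4 C=8)
Step 2: pour(C -> A) -> (A=6 B=4 C=4)
Step 3: pour(B -> C) -> (A=6 B=0 C=8)
Step 4: empty(A) -> (A=0 B=0 C=8)
Step 5: fill(A) -> (A=6 B=0 C=8)
Step 6: pour(C -> B) -> (A=6 B=7 C=1)
Step 7: empty(A) -> (A=0 B=7 C=1)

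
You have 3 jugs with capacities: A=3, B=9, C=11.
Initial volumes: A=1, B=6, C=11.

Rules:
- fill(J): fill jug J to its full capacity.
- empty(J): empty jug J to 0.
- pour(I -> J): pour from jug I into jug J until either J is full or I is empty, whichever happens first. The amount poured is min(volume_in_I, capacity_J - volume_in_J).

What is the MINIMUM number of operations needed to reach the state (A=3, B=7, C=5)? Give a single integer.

BFS from (A=1, B=6, C=11). One shortest path:
  1. pour(A -> B) -> (A=0 B=7 C=11)
  2. pour(C -> A) -> (A=3 B=7 C=8)
  3. empty(A) -> (A=0 B=7 C=8)
  4. pour(C -> A) -> (A=3 B=7 C=5)
Reached target in 4 moves.

Answer: 4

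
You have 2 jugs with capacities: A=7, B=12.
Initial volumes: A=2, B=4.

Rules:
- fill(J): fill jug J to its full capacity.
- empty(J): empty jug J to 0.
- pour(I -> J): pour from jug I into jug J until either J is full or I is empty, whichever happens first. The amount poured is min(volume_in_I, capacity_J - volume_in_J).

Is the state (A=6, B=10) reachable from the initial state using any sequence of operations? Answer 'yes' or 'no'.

BFS explored all 39 reachable states.
Reachable set includes: (0,0), (0,1), (0,2), (0,3), (0,4), (0,5), (0,6), (0,7), (0,8), (0,9), (0,10), (0,11) ...
Target (A=6, B=10) not in reachable set → no.

Answer: no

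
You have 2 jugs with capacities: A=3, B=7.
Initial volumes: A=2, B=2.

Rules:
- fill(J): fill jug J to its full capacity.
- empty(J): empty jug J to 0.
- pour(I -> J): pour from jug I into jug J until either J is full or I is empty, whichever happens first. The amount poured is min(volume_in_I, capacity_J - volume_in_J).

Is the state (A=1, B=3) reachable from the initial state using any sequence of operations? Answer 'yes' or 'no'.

BFS explored all 21 reachable states.
Reachable set includes: (0,0), (0,1), (0,2), (0,3), (0,4), (0,5), (0,6), (0,7), (1,0), (1,7), (2,0), (2,2) ...
Target (A=1, B=3) not in reachable set → no.

Answer: no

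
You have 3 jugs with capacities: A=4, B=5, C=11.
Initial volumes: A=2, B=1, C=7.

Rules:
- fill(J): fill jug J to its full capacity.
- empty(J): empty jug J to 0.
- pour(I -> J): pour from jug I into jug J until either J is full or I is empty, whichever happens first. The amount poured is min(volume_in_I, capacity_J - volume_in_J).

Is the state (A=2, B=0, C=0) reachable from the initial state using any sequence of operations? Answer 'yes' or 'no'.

Answer: yes

Derivation:
BFS from (A=2, B=1, C=7):
  1. empty(B) -> (A=2 B=0 C=7)
  2. empty(C) -> (A=2 B=0 C=0)
Target reached → yes.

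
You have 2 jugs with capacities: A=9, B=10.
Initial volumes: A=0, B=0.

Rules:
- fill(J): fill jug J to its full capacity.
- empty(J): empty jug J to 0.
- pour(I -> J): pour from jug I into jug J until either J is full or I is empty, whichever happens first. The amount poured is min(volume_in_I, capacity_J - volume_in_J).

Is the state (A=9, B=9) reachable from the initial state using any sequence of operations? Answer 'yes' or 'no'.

Answer: yes

Derivation:
BFS from (A=0, B=0):
  1. fill(A) -> (A=9 B=0)
  2. pour(A -> B) -> (A=0 B=9)
  3. fill(A) -> (A=9 B=9)
Target reached → yes.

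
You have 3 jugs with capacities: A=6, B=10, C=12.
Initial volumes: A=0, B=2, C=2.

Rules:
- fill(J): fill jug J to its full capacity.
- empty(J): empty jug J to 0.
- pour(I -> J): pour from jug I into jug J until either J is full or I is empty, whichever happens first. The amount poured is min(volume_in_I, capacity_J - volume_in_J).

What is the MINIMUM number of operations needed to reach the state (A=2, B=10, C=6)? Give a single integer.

Answer: 5

Derivation:
BFS from (A=0, B=2, C=2). One shortest path:
  1. fill(A) -> (A=6 B=2 C=2)
  2. empty(C) -> (A=6 B=2 C=0)
  3. pour(A -> C) -> (A=0 B=2 C=6)
  4. pour(B -> A) -> (A=2 B=0 C=6)
  5. fill(B) -> (A=2 B=10 C=6)
Reached target in 5 moves.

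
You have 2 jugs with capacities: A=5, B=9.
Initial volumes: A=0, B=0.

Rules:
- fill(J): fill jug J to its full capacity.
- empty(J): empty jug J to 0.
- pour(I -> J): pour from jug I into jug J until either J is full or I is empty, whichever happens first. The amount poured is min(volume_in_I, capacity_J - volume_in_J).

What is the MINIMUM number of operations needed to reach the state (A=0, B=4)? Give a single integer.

Answer: 3

Derivation:
BFS from (A=0, B=0). One shortest path:
  1. fill(B) -> (A=0 B=9)
  2. pour(B -> A) -> (A=5 B=4)
  3. empty(A) -> (A=0 B=4)
Reached target in 3 moves.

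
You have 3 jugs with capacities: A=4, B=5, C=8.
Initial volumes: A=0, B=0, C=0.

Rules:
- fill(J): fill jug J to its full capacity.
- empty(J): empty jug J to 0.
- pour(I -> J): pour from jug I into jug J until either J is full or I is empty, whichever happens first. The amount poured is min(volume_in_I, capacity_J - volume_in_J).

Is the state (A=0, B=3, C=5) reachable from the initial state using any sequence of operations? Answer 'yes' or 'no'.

Answer: yes

Derivation:
BFS from (A=0, B=0, C=0):
  1. fill(C) -> (A=0 B=0 C=8)
  2. pour(C -> B) -> (A=0 B=5 C=3)
  3. pour(C -> A) -> (A=3 B=5 C=0)
  4. pour(B -> C) -> (A=3 B=0 C=5)
  5. pour(A -> B) -> (A=0 B=3 C=5)
Target reached → yes.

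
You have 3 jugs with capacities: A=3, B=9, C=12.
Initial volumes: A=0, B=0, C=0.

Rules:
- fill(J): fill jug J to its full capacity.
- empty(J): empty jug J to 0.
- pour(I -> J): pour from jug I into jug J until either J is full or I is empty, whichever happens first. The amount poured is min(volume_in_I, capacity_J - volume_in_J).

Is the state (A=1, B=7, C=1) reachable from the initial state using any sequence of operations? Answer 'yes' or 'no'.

Answer: no

Derivation:
BFS explored all 40 reachable states.
Reachable set includes: (0,0,0), (0,0,3), (0,0,6), (0,0,9), (0,0,12), (0,3,0), (0,3,3), (0,3,6), (0,3,9), (0,3,12), (0,6,0), (0,6,3) ...
Target (A=1, B=7, C=1) not in reachable set → no.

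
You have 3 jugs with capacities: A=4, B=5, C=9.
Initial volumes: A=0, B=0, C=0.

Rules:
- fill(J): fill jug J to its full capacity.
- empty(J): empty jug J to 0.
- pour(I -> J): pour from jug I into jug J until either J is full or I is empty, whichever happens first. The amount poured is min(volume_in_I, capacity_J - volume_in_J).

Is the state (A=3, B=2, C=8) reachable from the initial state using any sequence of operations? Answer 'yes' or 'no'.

Answer: no

Derivation:
BFS explored all 204 reachable states.
Reachable set includes: (0,0,0), (0,0,1), (0,0,2), (0,0,3), (0,0,4), (0,0,5), (0,0,6), (0,0,7), (0,0,8), (0,0,9), (0,1,0), (0,1,1) ...
Target (A=3, B=2, C=8) not in reachable set → no.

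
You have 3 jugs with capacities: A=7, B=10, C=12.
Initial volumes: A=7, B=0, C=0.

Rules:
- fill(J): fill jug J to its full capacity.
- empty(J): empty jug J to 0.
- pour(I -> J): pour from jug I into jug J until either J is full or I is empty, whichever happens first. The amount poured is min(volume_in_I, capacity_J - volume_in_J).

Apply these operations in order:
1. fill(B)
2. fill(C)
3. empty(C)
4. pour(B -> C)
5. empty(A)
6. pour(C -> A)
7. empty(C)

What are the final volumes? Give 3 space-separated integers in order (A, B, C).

Step 1: fill(B) -> (A=7 B=10 C=0)
Step 2: fill(C) -> (A=7 B=10 C=12)
Step 3: empty(C) -> (A=7 B=10 C=0)
Step 4: pour(B -> C) -> (A=7 B=0 C=10)
Step 5: empty(A) -> (A=0 B=0 C=10)
Step 6: pour(C -> A) -> (A=7 B=0 C=3)
Step 7: empty(C) -> (A=7 B=0 C=0)

Answer: 7 0 0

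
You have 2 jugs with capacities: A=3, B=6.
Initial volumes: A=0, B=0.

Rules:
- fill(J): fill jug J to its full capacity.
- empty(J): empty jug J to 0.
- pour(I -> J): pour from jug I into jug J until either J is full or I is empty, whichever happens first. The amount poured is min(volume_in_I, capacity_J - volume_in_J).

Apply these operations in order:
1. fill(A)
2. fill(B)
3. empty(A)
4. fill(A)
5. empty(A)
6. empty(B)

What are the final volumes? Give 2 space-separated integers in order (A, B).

Step 1: fill(A) -> (A=3 B=0)
Step 2: fill(B) -> (A=3 B=6)
Step 3: empty(A) -> (A=0 B=6)
Step 4: fill(A) -> (A=3 B=6)
Step 5: empty(A) -> (A=0 B=6)
Step 6: empty(B) -> (A=0 B=0)

Answer: 0 0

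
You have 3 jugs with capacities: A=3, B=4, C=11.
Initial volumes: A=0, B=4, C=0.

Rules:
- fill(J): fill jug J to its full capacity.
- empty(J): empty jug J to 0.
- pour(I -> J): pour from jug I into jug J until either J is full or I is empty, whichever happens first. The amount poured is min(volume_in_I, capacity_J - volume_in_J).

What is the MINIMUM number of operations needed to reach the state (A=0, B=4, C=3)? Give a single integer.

Answer: 2

Derivation:
BFS from (A=0, B=4, C=0). One shortest path:
  1. fill(A) -> (A=3 B=4 C=0)
  2. pour(A -> C) -> (A=0 B=4 C=3)
Reached target in 2 moves.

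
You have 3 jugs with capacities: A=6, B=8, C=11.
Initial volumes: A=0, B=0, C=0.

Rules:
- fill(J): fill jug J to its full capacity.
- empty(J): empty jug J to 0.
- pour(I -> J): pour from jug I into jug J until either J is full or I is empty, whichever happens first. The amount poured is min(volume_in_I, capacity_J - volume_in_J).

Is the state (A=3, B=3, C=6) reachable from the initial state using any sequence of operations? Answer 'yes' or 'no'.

BFS explored all 406 reachable states.
Reachable set includes: (0,0,0), (0,0,1), (0,0,2), (0,0,3), (0,0,4), (0,0,5), (0,0,6), (0,0,7), (0,0,8), (0,0,9), (0,0,10), (0,0,11) ...
Target (A=3, B=3, C=6) not in reachable set → no.

Answer: no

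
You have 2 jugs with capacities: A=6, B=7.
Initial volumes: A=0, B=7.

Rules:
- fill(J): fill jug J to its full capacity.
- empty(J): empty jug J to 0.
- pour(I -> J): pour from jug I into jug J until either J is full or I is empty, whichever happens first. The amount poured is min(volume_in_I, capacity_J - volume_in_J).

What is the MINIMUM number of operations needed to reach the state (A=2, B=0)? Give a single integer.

Answer: 7

Derivation:
BFS from (A=0, B=7). One shortest path:
  1. pour(B -> A) -> (A=6 B=1)
  2. empty(A) -> (A=0 B=1)
  3. pour(B -> A) -> (A=1 B=0)
  4. fill(B) -> (A=1 B=7)
  5. pour(B -> A) -> (A=6 B=2)
  6. empty(A) -> (A=0 B=2)
  7. pour(B -> A) -> (A=2 B=0)
Reached target in 7 moves.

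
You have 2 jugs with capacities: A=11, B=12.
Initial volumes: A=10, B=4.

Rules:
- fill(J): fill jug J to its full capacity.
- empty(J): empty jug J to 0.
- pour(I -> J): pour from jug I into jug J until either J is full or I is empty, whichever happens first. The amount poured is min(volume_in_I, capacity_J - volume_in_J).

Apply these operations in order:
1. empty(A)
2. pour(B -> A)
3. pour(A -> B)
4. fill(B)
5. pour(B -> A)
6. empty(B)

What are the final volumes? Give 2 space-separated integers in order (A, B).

Step 1: empty(A) -> (A=0 B=4)
Step 2: pour(B -> A) -> (A=4 B=0)
Step 3: pour(A -> B) -> (A=0 B=4)
Step 4: fill(B) -> (A=0 B=12)
Step 5: pour(B -> A) -> (A=11 B=1)
Step 6: empty(B) -> (A=11 B=0)

Answer: 11 0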